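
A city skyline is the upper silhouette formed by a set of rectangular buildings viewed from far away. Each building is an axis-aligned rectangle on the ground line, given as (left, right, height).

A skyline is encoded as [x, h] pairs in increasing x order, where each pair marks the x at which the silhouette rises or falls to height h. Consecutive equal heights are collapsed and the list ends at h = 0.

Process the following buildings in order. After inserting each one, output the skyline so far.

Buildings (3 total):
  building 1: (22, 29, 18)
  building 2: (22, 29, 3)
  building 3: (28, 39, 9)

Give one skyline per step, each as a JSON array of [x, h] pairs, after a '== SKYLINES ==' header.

== SKYLINES ==
[[22,18],[29,0]]
[[22,18],[29,0]]
[[22,18],[29,9],[39,0]]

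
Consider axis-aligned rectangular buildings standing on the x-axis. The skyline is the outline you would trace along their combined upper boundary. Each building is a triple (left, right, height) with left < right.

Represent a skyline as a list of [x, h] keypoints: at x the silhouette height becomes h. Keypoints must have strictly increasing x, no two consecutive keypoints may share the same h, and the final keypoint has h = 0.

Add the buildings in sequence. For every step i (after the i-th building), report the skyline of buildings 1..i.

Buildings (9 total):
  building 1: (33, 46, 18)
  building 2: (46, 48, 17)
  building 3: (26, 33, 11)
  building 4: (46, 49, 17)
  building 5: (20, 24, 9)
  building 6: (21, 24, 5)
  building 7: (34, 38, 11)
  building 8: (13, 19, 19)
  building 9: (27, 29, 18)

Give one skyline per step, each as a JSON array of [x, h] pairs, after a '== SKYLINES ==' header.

== SKYLINES ==
[[33,18],[46,0]]
[[33,18],[46,17],[48,0]]
[[26,11],[33,18],[46,17],[48,0]]
[[26,11],[33,18],[46,17],[49,0]]
[[20,9],[24,0],[26,11],[33,18],[46,17],[49,0]]
[[20,9],[24,0],[26,11],[33,18],[46,17],[49,0]]
[[20,9],[24,0],[26,11],[33,18],[46,17],[49,0]]
[[13,19],[19,0],[20,9],[24,0],[26,11],[33,18],[46,17],[49,0]]
[[13,19],[19,0],[20,9],[24,0],[26,11],[27,18],[29,11],[33,18],[46,17],[49,0]]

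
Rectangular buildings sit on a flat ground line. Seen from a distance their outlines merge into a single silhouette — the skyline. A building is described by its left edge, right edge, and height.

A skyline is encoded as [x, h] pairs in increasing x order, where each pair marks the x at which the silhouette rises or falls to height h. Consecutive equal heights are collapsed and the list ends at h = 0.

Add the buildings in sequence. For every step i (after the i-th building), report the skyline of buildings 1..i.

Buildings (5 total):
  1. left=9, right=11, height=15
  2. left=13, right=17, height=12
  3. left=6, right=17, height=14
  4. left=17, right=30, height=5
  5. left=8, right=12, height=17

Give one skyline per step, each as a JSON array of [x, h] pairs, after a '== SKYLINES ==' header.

== SKYLINES ==
[[9,15],[11,0]]
[[9,15],[11,0],[13,12],[17,0]]
[[6,14],[9,15],[11,14],[17,0]]
[[6,14],[9,15],[11,14],[17,5],[30,0]]
[[6,14],[8,17],[12,14],[17,5],[30,0]]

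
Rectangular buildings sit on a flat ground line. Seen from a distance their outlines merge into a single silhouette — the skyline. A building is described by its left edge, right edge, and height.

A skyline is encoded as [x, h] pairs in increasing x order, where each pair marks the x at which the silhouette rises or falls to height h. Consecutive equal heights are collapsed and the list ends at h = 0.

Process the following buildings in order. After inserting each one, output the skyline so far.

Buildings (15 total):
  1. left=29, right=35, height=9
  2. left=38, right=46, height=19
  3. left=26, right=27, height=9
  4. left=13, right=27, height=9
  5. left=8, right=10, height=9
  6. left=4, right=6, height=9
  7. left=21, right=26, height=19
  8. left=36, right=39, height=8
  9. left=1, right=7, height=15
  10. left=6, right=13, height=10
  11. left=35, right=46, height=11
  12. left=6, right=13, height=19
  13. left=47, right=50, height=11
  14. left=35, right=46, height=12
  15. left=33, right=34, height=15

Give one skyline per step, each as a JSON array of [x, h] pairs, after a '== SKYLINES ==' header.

== SKYLINES ==
[[29,9],[35,0]]
[[29,9],[35,0],[38,19],[46,0]]
[[26,9],[27,0],[29,9],[35,0],[38,19],[46,0]]
[[13,9],[27,0],[29,9],[35,0],[38,19],[46,0]]
[[8,9],[10,0],[13,9],[27,0],[29,9],[35,0],[38,19],[46,0]]
[[4,9],[6,0],[8,9],[10,0],[13,9],[27,0],[29,9],[35,0],[38,19],[46,0]]
[[4,9],[6,0],[8,9],[10,0],[13,9],[21,19],[26,9],[27,0],[29,9],[35,0],[38,19],[46,0]]
[[4,9],[6,0],[8,9],[10,0],[13,9],[21,19],[26,9],[27,0],[29,9],[35,0],[36,8],[38,19],[46,0]]
[[1,15],[7,0],[8,9],[10,0],[13,9],[21,19],[26,9],[27,0],[29,9],[35,0],[36,8],[38,19],[46,0]]
[[1,15],[7,10],[13,9],[21,19],[26,9],[27,0],[29,9],[35,0],[36,8],[38,19],[46,0]]
[[1,15],[7,10],[13,9],[21,19],[26,9],[27,0],[29,9],[35,11],[38,19],[46,0]]
[[1,15],[6,19],[13,9],[21,19],[26,9],[27,0],[29,9],[35,11],[38,19],[46,0]]
[[1,15],[6,19],[13,9],[21,19],[26,9],[27,0],[29,9],[35,11],[38,19],[46,0],[47,11],[50,0]]
[[1,15],[6,19],[13,9],[21,19],[26,9],[27,0],[29,9],[35,12],[38,19],[46,0],[47,11],[50,0]]
[[1,15],[6,19],[13,9],[21,19],[26,9],[27,0],[29,9],[33,15],[34,9],[35,12],[38,19],[46,0],[47,11],[50,0]]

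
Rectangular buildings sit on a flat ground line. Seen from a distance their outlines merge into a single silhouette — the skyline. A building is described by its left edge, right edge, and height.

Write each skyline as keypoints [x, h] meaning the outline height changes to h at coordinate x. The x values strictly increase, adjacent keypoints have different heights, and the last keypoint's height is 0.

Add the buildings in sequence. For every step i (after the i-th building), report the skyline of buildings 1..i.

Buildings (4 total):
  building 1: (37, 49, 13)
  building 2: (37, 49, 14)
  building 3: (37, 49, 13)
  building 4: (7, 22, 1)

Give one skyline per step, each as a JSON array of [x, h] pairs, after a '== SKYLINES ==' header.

== SKYLINES ==
[[37,13],[49,0]]
[[37,14],[49,0]]
[[37,14],[49,0]]
[[7,1],[22,0],[37,14],[49,0]]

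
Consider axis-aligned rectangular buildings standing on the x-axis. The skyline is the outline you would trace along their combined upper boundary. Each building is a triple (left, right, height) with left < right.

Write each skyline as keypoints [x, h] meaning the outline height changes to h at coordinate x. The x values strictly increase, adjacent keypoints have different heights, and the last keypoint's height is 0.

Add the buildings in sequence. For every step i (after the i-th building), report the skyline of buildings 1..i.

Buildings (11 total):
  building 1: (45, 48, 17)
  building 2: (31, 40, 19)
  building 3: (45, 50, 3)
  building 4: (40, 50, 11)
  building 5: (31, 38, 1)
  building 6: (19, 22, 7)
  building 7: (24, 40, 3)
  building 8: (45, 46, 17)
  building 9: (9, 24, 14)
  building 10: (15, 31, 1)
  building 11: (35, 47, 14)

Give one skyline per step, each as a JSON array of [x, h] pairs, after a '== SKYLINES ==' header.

== SKYLINES ==
[[45,17],[48,0]]
[[31,19],[40,0],[45,17],[48,0]]
[[31,19],[40,0],[45,17],[48,3],[50,0]]
[[31,19],[40,11],[45,17],[48,11],[50,0]]
[[31,19],[40,11],[45,17],[48,11],[50,0]]
[[19,7],[22,0],[31,19],[40,11],[45,17],[48,11],[50,0]]
[[19,7],[22,0],[24,3],[31,19],[40,11],[45,17],[48,11],[50,0]]
[[19,7],[22,0],[24,3],[31,19],[40,11],[45,17],[48,11],[50,0]]
[[9,14],[24,3],[31,19],[40,11],[45,17],[48,11],[50,0]]
[[9,14],[24,3],[31,19],[40,11],[45,17],[48,11],[50,0]]
[[9,14],[24,3],[31,19],[40,14],[45,17],[48,11],[50,0]]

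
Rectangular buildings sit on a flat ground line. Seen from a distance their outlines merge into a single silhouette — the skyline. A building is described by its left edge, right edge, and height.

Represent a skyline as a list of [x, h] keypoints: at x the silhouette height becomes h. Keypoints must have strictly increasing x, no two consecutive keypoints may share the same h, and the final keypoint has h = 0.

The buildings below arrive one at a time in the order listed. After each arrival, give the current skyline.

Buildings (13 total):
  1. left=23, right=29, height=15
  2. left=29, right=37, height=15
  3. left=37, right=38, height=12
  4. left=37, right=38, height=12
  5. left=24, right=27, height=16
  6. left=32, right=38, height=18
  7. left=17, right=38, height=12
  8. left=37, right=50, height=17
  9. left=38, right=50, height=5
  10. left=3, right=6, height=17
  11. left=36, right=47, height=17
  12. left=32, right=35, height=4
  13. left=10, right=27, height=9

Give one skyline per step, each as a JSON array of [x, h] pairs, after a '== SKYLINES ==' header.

== SKYLINES ==
[[23,15],[29,0]]
[[23,15],[37,0]]
[[23,15],[37,12],[38,0]]
[[23,15],[37,12],[38,0]]
[[23,15],[24,16],[27,15],[37,12],[38,0]]
[[23,15],[24,16],[27,15],[32,18],[38,0]]
[[17,12],[23,15],[24,16],[27,15],[32,18],[38,0]]
[[17,12],[23,15],[24,16],[27,15],[32,18],[38,17],[50,0]]
[[17,12],[23,15],[24,16],[27,15],[32,18],[38,17],[50,0]]
[[3,17],[6,0],[17,12],[23,15],[24,16],[27,15],[32,18],[38,17],[50,0]]
[[3,17],[6,0],[17,12],[23,15],[24,16],[27,15],[32,18],[38,17],[50,0]]
[[3,17],[6,0],[17,12],[23,15],[24,16],[27,15],[32,18],[38,17],[50,0]]
[[3,17],[6,0],[10,9],[17,12],[23,15],[24,16],[27,15],[32,18],[38,17],[50,0]]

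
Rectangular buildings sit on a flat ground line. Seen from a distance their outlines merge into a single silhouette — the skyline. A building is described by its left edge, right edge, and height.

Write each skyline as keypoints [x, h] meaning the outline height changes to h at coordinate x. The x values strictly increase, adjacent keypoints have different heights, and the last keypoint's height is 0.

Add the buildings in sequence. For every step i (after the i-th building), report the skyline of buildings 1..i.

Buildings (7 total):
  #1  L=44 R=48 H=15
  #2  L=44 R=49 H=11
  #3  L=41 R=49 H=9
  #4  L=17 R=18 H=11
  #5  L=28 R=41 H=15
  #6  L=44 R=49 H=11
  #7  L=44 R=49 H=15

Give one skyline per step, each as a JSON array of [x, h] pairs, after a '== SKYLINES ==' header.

== SKYLINES ==
[[44,15],[48,0]]
[[44,15],[48,11],[49,0]]
[[41,9],[44,15],[48,11],[49,0]]
[[17,11],[18,0],[41,9],[44,15],[48,11],[49,0]]
[[17,11],[18,0],[28,15],[41,9],[44,15],[48,11],[49,0]]
[[17,11],[18,0],[28,15],[41,9],[44,15],[48,11],[49,0]]
[[17,11],[18,0],[28,15],[41,9],[44,15],[49,0]]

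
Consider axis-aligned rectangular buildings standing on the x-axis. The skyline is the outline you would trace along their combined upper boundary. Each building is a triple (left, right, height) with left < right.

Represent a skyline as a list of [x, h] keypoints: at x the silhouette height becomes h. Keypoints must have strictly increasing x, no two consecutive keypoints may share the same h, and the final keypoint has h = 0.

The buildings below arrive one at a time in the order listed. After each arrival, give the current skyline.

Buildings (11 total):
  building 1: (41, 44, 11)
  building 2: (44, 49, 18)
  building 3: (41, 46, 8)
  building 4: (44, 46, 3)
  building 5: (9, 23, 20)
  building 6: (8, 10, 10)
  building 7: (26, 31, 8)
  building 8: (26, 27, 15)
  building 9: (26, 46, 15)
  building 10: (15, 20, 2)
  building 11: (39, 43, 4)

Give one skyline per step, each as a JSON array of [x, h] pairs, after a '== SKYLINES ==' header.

== SKYLINES ==
[[41,11],[44,0]]
[[41,11],[44,18],[49,0]]
[[41,11],[44,18],[49,0]]
[[41,11],[44,18],[49,0]]
[[9,20],[23,0],[41,11],[44,18],[49,0]]
[[8,10],[9,20],[23,0],[41,11],[44,18],[49,0]]
[[8,10],[9,20],[23,0],[26,8],[31,0],[41,11],[44,18],[49,0]]
[[8,10],[9,20],[23,0],[26,15],[27,8],[31,0],[41,11],[44,18],[49,0]]
[[8,10],[9,20],[23,0],[26,15],[44,18],[49,0]]
[[8,10],[9,20],[23,0],[26,15],[44,18],[49,0]]
[[8,10],[9,20],[23,0],[26,15],[44,18],[49,0]]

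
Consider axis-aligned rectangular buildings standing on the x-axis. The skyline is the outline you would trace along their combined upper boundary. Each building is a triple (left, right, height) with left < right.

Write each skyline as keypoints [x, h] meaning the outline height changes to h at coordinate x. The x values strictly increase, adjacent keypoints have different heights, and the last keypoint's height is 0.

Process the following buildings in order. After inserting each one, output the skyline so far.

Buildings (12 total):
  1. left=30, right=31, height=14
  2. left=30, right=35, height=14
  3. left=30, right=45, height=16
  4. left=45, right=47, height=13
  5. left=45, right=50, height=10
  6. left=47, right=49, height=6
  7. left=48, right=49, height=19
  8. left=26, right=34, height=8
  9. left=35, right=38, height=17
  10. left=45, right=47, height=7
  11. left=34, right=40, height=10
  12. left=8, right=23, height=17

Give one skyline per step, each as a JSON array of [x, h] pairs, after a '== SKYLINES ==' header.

== SKYLINES ==
[[30,14],[31,0]]
[[30,14],[35,0]]
[[30,16],[45,0]]
[[30,16],[45,13],[47,0]]
[[30,16],[45,13],[47,10],[50,0]]
[[30,16],[45,13],[47,10],[50,0]]
[[30,16],[45,13],[47,10],[48,19],[49,10],[50,0]]
[[26,8],[30,16],[45,13],[47,10],[48,19],[49,10],[50,0]]
[[26,8],[30,16],[35,17],[38,16],[45,13],[47,10],[48,19],[49,10],[50,0]]
[[26,8],[30,16],[35,17],[38,16],[45,13],[47,10],[48,19],[49,10],[50,0]]
[[26,8],[30,16],[35,17],[38,16],[45,13],[47,10],[48,19],[49,10],[50,0]]
[[8,17],[23,0],[26,8],[30,16],[35,17],[38,16],[45,13],[47,10],[48,19],[49,10],[50,0]]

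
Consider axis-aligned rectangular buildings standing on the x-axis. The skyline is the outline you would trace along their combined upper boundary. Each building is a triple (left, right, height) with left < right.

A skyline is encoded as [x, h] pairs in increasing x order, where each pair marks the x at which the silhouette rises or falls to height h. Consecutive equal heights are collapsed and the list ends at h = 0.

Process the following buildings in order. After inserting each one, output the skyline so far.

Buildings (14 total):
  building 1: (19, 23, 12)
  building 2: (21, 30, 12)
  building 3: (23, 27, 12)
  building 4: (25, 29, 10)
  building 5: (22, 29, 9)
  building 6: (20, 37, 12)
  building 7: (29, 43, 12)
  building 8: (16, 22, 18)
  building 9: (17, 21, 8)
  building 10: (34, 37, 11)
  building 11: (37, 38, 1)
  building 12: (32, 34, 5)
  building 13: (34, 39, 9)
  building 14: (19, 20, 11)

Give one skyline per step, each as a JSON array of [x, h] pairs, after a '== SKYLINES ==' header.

== SKYLINES ==
[[19,12],[23,0]]
[[19,12],[30,0]]
[[19,12],[30,0]]
[[19,12],[30,0]]
[[19,12],[30,0]]
[[19,12],[37,0]]
[[19,12],[43,0]]
[[16,18],[22,12],[43,0]]
[[16,18],[22,12],[43,0]]
[[16,18],[22,12],[43,0]]
[[16,18],[22,12],[43,0]]
[[16,18],[22,12],[43,0]]
[[16,18],[22,12],[43,0]]
[[16,18],[22,12],[43,0]]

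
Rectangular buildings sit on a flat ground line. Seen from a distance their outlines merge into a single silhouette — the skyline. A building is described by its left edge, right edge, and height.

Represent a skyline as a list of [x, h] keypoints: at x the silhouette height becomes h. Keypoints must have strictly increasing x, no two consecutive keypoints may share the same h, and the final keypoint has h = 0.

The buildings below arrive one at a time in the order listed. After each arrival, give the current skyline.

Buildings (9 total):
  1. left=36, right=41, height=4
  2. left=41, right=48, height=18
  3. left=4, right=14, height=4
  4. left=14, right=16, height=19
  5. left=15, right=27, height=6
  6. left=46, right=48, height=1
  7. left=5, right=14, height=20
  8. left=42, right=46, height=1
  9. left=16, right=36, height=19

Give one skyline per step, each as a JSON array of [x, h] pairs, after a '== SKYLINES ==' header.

== SKYLINES ==
[[36,4],[41,0]]
[[36,4],[41,18],[48,0]]
[[4,4],[14,0],[36,4],[41,18],[48,0]]
[[4,4],[14,19],[16,0],[36,4],[41,18],[48,0]]
[[4,4],[14,19],[16,6],[27,0],[36,4],[41,18],[48,0]]
[[4,4],[14,19],[16,6],[27,0],[36,4],[41,18],[48,0]]
[[4,4],[5,20],[14,19],[16,6],[27,0],[36,4],[41,18],[48,0]]
[[4,4],[5,20],[14,19],[16,6],[27,0],[36,4],[41,18],[48,0]]
[[4,4],[5,20],[14,19],[36,4],[41,18],[48,0]]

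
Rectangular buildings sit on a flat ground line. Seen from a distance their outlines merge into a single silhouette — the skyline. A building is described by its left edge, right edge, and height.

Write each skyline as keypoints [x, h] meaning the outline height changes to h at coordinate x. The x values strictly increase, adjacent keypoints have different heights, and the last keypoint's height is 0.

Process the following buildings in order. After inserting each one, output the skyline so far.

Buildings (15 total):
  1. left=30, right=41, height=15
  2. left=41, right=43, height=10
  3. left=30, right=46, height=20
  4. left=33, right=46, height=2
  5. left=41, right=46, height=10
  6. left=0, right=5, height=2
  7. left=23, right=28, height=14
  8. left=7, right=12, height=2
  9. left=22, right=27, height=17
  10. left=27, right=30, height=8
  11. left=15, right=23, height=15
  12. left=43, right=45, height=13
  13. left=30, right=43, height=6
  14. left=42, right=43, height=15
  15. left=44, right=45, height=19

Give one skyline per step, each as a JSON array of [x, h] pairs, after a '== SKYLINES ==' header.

== SKYLINES ==
[[30,15],[41,0]]
[[30,15],[41,10],[43,0]]
[[30,20],[46,0]]
[[30,20],[46,0]]
[[30,20],[46,0]]
[[0,2],[5,0],[30,20],[46,0]]
[[0,2],[5,0],[23,14],[28,0],[30,20],[46,0]]
[[0,2],[5,0],[7,2],[12,0],[23,14],[28,0],[30,20],[46,0]]
[[0,2],[5,0],[7,2],[12,0],[22,17],[27,14],[28,0],[30,20],[46,0]]
[[0,2],[5,0],[7,2],[12,0],[22,17],[27,14],[28,8],[30,20],[46,0]]
[[0,2],[5,0],[7,2],[12,0],[15,15],[22,17],[27,14],[28,8],[30,20],[46,0]]
[[0,2],[5,0],[7,2],[12,0],[15,15],[22,17],[27,14],[28,8],[30,20],[46,0]]
[[0,2],[5,0],[7,2],[12,0],[15,15],[22,17],[27,14],[28,8],[30,20],[46,0]]
[[0,2],[5,0],[7,2],[12,0],[15,15],[22,17],[27,14],[28,8],[30,20],[46,0]]
[[0,2],[5,0],[7,2],[12,0],[15,15],[22,17],[27,14],[28,8],[30,20],[46,0]]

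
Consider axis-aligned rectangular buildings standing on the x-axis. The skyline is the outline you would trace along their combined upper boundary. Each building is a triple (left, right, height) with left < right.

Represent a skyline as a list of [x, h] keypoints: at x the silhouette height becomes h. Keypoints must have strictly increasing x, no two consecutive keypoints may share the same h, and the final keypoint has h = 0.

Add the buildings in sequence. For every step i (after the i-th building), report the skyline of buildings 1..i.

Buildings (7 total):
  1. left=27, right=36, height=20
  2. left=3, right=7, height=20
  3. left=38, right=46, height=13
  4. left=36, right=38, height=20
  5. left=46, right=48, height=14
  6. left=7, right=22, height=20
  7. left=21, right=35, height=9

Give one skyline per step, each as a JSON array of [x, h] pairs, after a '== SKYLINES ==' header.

== SKYLINES ==
[[27,20],[36,0]]
[[3,20],[7,0],[27,20],[36,0]]
[[3,20],[7,0],[27,20],[36,0],[38,13],[46,0]]
[[3,20],[7,0],[27,20],[38,13],[46,0]]
[[3,20],[7,0],[27,20],[38,13],[46,14],[48,0]]
[[3,20],[22,0],[27,20],[38,13],[46,14],[48,0]]
[[3,20],[22,9],[27,20],[38,13],[46,14],[48,0]]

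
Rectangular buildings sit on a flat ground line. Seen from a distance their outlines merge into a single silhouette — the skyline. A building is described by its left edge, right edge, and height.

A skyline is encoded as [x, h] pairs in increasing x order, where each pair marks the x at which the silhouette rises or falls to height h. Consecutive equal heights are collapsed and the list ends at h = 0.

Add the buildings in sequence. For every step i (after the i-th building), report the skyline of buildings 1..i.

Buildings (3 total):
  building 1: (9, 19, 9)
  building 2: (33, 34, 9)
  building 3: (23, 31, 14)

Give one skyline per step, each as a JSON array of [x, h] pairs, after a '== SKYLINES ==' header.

== SKYLINES ==
[[9,9],[19,0]]
[[9,9],[19,0],[33,9],[34,0]]
[[9,9],[19,0],[23,14],[31,0],[33,9],[34,0]]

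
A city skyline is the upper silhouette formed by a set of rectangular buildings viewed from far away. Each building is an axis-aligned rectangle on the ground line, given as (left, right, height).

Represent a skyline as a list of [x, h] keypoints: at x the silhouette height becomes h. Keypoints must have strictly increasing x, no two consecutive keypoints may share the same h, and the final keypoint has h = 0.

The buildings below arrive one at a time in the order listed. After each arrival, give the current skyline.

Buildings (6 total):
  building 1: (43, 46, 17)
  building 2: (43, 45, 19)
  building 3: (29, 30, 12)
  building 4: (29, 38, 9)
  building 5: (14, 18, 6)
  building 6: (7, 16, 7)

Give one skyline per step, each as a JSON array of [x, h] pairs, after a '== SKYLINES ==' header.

== SKYLINES ==
[[43,17],[46,0]]
[[43,19],[45,17],[46,0]]
[[29,12],[30,0],[43,19],[45,17],[46,0]]
[[29,12],[30,9],[38,0],[43,19],[45,17],[46,0]]
[[14,6],[18,0],[29,12],[30,9],[38,0],[43,19],[45,17],[46,0]]
[[7,7],[16,6],[18,0],[29,12],[30,9],[38,0],[43,19],[45,17],[46,0]]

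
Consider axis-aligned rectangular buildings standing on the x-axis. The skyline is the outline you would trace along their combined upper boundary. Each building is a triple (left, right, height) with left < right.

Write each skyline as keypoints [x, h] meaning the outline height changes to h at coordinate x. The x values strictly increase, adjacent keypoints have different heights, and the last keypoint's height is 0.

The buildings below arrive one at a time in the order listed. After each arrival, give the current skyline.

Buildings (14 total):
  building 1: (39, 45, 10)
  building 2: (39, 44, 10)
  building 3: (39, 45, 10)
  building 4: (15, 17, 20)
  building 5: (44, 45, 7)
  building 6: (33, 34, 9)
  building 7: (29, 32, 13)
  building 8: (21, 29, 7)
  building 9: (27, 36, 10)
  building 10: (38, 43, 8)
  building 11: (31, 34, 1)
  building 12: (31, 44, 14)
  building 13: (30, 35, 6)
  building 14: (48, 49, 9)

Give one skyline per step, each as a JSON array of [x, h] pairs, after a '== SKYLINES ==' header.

== SKYLINES ==
[[39,10],[45,0]]
[[39,10],[45,0]]
[[39,10],[45,0]]
[[15,20],[17,0],[39,10],[45,0]]
[[15,20],[17,0],[39,10],[45,0]]
[[15,20],[17,0],[33,9],[34,0],[39,10],[45,0]]
[[15,20],[17,0],[29,13],[32,0],[33,9],[34,0],[39,10],[45,0]]
[[15,20],[17,0],[21,7],[29,13],[32,0],[33,9],[34,0],[39,10],[45,0]]
[[15,20],[17,0],[21,7],[27,10],[29,13],[32,10],[36,0],[39,10],[45,0]]
[[15,20],[17,0],[21,7],[27,10],[29,13],[32,10],[36,0],[38,8],[39,10],[45,0]]
[[15,20],[17,0],[21,7],[27,10],[29,13],[32,10],[36,0],[38,8],[39,10],[45,0]]
[[15,20],[17,0],[21,7],[27,10],[29,13],[31,14],[44,10],[45,0]]
[[15,20],[17,0],[21,7],[27,10],[29,13],[31,14],[44,10],[45,0]]
[[15,20],[17,0],[21,7],[27,10],[29,13],[31,14],[44,10],[45,0],[48,9],[49,0]]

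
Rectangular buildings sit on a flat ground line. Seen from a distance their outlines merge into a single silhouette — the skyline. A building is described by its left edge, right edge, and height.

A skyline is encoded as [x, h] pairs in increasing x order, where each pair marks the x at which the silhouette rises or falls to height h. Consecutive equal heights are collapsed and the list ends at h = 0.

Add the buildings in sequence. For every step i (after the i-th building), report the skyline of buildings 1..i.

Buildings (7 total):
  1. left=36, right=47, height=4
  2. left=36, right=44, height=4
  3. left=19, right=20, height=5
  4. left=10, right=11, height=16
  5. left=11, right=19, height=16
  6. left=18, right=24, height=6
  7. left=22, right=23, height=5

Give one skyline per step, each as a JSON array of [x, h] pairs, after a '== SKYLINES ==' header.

== SKYLINES ==
[[36,4],[47,0]]
[[36,4],[47,0]]
[[19,5],[20,0],[36,4],[47,0]]
[[10,16],[11,0],[19,5],[20,0],[36,4],[47,0]]
[[10,16],[19,5],[20,0],[36,4],[47,0]]
[[10,16],[19,6],[24,0],[36,4],[47,0]]
[[10,16],[19,6],[24,0],[36,4],[47,0]]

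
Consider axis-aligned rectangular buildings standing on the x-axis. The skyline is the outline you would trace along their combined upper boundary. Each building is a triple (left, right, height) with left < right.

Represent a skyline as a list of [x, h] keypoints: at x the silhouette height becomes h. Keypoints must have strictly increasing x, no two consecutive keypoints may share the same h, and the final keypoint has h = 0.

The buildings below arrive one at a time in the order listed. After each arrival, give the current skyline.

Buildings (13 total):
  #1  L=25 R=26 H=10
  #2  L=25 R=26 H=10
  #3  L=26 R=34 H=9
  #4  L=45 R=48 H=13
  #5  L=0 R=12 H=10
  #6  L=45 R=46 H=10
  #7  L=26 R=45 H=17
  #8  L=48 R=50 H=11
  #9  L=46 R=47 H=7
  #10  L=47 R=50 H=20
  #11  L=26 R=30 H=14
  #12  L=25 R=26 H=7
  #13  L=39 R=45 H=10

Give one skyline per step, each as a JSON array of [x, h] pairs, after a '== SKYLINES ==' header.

== SKYLINES ==
[[25,10],[26,0]]
[[25,10],[26,0]]
[[25,10],[26,9],[34,0]]
[[25,10],[26,9],[34,0],[45,13],[48,0]]
[[0,10],[12,0],[25,10],[26,9],[34,0],[45,13],[48,0]]
[[0,10],[12,0],[25,10],[26,9],[34,0],[45,13],[48,0]]
[[0,10],[12,0],[25,10],[26,17],[45,13],[48,0]]
[[0,10],[12,0],[25,10],[26,17],[45,13],[48,11],[50,0]]
[[0,10],[12,0],[25,10],[26,17],[45,13],[48,11],[50,0]]
[[0,10],[12,0],[25,10],[26,17],[45,13],[47,20],[50,0]]
[[0,10],[12,0],[25,10],[26,17],[45,13],[47,20],[50,0]]
[[0,10],[12,0],[25,10],[26,17],[45,13],[47,20],[50,0]]
[[0,10],[12,0],[25,10],[26,17],[45,13],[47,20],[50,0]]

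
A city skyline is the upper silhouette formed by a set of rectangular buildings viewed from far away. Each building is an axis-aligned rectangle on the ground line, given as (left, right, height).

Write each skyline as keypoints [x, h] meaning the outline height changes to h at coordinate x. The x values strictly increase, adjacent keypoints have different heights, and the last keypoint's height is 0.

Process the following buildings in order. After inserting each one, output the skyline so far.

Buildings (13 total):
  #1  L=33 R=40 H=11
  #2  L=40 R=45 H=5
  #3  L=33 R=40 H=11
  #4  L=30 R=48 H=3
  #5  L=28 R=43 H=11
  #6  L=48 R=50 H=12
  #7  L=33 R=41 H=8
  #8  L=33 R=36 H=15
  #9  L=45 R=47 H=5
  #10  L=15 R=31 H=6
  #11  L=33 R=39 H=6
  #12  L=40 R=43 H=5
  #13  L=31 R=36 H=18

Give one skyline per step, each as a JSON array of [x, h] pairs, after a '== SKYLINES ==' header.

== SKYLINES ==
[[33,11],[40,0]]
[[33,11],[40,5],[45,0]]
[[33,11],[40,5],[45,0]]
[[30,3],[33,11],[40,5],[45,3],[48,0]]
[[28,11],[43,5],[45,3],[48,0]]
[[28,11],[43,5],[45,3],[48,12],[50,0]]
[[28,11],[43,5],[45,3],[48,12],[50,0]]
[[28,11],[33,15],[36,11],[43,5],[45,3],[48,12],[50,0]]
[[28,11],[33,15],[36,11],[43,5],[47,3],[48,12],[50,0]]
[[15,6],[28,11],[33,15],[36,11],[43,5],[47,3],[48,12],[50,0]]
[[15,6],[28,11],[33,15],[36,11],[43,5],[47,3],[48,12],[50,0]]
[[15,6],[28,11],[33,15],[36,11],[43,5],[47,3],[48,12],[50,0]]
[[15,6],[28,11],[31,18],[36,11],[43,5],[47,3],[48,12],[50,0]]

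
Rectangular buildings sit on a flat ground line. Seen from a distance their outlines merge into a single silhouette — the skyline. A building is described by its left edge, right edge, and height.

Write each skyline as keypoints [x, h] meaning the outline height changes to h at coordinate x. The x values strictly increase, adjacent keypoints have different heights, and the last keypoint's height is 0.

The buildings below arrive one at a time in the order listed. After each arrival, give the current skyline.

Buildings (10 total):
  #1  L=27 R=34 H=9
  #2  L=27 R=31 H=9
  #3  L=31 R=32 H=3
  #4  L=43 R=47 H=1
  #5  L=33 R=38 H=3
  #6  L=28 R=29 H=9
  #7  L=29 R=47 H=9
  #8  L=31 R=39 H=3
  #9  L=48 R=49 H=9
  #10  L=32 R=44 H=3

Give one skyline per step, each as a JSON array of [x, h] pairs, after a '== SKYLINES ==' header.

== SKYLINES ==
[[27,9],[34,0]]
[[27,9],[34,0]]
[[27,9],[34,0]]
[[27,9],[34,0],[43,1],[47,0]]
[[27,9],[34,3],[38,0],[43,1],[47,0]]
[[27,9],[34,3],[38,0],[43,1],[47,0]]
[[27,9],[47,0]]
[[27,9],[47,0]]
[[27,9],[47,0],[48,9],[49,0]]
[[27,9],[47,0],[48,9],[49,0]]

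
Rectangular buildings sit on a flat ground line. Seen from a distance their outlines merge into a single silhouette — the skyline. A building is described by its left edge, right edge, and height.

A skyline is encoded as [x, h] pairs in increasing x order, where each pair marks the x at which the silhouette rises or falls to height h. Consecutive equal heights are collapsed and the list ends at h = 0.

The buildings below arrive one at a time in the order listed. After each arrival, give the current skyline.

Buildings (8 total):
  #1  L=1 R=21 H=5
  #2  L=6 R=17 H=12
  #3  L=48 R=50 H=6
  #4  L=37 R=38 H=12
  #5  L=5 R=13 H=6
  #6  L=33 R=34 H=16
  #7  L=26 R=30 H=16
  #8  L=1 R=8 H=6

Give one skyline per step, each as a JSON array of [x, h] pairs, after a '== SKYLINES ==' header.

== SKYLINES ==
[[1,5],[21,0]]
[[1,5],[6,12],[17,5],[21,0]]
[[1,5],[6,12],[17,5],[21,0],[48,6],[50,0]]
[[1,5],[6,12],[17,5],[21,0],[37,12],[38,0],[48,6],[50,0]]
[[1,5],[5,6],[6,12],[17,5],[21,0],[37,12],[38,0],[48,6],[50,0]]
[[1,5],[5,6],[6,12],[17,5],[21,0],[33,16],[34,0],[37,12],[38,0],[48,6],[50,0]]
[[1,5],[5,6],[6,12],[17,5],[21,0],[26,16],[30,0],[33,16],[34,0],[37,12],[38,0],[48,6],[50,0]]
[[1,6],[6,12],[17,5],[21,0],[26,16],[30,0],[33,16],[34,0],[37,12],[38,0],[48,6],[50,0]]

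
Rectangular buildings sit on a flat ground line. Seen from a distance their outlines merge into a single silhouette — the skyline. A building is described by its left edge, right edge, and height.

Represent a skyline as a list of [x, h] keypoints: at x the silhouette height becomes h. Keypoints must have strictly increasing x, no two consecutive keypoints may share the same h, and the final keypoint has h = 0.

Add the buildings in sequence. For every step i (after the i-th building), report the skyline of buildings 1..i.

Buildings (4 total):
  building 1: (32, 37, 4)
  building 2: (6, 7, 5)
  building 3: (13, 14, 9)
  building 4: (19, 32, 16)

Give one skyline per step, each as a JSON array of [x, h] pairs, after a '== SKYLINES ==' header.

== SKYLINES ==
[[32,4],[37,0]]
[[6,5],[7,0],[32,4],[37,0]]
[[6,5],[7,0],[13,9],[14,0],[32,4],[37,0]]
[[6,5],[7,0],[13,9],[14,0],[19,16],[32,4],[37,0]]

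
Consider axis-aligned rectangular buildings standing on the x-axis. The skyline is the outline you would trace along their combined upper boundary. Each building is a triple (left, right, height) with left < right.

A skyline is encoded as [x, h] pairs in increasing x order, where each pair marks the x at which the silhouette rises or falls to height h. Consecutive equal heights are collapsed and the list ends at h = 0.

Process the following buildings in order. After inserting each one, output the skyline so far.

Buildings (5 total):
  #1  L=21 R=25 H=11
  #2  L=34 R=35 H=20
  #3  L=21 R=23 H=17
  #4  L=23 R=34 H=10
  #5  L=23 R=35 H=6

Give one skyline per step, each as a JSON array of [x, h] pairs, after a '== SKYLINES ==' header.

== SKYLINES ==
[[21,11],[25,0]]
[[21,11],[25,0],[34,20],[35,0]]
[[21,17],[23,11],[25,0],[34,20],[35,0]]
[[21,17],[23,11],[25,10],[34,20],[35,0]]
[[21,17],[23,11],[25,10],[34,20],[35,0]]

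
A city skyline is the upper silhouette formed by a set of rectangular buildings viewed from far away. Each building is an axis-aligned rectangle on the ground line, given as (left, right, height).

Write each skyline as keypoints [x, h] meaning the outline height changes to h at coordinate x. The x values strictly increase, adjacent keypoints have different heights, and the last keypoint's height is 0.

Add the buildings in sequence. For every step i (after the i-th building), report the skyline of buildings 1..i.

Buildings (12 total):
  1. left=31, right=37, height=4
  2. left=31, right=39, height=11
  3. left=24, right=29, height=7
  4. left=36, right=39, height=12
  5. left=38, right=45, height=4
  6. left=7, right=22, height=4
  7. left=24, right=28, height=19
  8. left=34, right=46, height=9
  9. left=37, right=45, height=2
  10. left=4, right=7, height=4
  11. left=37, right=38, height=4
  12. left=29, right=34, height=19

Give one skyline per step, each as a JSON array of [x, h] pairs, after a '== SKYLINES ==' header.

== SKYLINES ==
[[31,4],[37,0]]
[[31,11],[39,0]]
[[24,7],[29,0],[31,11],[39,0]]
[[24,7],[29,0],[31,11],[36,12],[39,0]]
[[24,7],[29,0],[31,11],[36,12],[39,4],[45,0]]
[[7,4],[22,0],[24,7],[29,0],[31,11],[36,12],[39,4],[45,0]]
[[7,4],[22,0],[24,19],[28,7],[29,0],[31,11],[36,12],[39,4],[45,0]]
[[7,4],[22,0],[24,19],[28,7],[29,0],[31,11],[36,12],[39,9],[46,0]]
[[7,4],[22,0],[24,19],[28,7],[29,0],[31,11],[36,12],[39,9],[46,0]]
[[4,4],[22,0],[24,19],[28,7],[29,0],[31,11],[36,12],[39,9],[46,0]]
[[4,4],[22,0],[24,19],[28,7],[29,0],[31,11],[36,12],[39,9],[46,0]]
[[4,4],[22,0],[24,19],[28,7],[29,19],[34,11],[36,12],[39,9],[46,0]]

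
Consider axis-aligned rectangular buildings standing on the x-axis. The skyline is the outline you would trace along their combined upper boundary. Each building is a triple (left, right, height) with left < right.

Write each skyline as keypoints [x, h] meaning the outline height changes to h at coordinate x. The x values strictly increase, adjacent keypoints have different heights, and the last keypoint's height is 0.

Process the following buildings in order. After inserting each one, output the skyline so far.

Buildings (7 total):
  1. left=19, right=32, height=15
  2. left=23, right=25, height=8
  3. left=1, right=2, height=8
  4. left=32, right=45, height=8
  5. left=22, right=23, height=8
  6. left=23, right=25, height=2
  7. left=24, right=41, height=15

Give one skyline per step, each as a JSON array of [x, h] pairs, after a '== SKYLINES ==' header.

== SKYLINES ==
[[19,15],[32,0]]
[[19,15],[32,0]]
[[1,8],[2,0],[19,15],[32,0]]
[[1,8],[2,0],[19,15],[32,8],[45,0]]
[[1,8],[2,0],[19,15],[32,8],[45,0]]
[[1,8],[2,0],[19,15],[32,8],[45,0]]
[[1,8],[2,0],[19,15],[41,8],[45,0]]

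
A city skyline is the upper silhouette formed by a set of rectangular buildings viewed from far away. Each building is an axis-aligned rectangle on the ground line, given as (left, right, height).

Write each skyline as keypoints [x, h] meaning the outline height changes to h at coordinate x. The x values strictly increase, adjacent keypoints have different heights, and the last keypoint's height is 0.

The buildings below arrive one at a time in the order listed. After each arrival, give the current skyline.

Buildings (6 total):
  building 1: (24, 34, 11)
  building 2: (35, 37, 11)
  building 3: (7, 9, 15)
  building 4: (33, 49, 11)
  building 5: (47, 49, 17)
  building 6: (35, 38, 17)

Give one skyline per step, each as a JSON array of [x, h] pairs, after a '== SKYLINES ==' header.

== SKYLINES ==
[[24,11],[34,0]]
[[24,11],[34,0],[35,11],[37,0]]
[[7,15],[9,0],[24,11],[34,0],[35,11],[37,0]]
[[7,15],[9,0],[24,11],[49,0]]
[[7,15],[9,0],[24,11],[47,17],[49,0]]
[[7,15],[9,0],[24,11],[35,17],[38,11],[47,17],[49,0]]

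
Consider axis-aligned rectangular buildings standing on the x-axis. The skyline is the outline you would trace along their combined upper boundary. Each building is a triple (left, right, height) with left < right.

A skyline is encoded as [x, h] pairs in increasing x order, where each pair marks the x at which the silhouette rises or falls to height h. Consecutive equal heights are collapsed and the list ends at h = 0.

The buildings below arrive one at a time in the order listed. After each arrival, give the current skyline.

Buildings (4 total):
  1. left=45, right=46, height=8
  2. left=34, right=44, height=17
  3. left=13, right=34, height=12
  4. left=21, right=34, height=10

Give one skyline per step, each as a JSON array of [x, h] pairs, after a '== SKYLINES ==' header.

== SKYLINES ==
[[45,8],[46,0]]
[[34,17],[44,0],[45,8],[46,0]]
[[13,12],[34,17],[44,0],[45,8],[46,0]]
[[13,12],[34,17],[44,0],[45,8],[46,0]]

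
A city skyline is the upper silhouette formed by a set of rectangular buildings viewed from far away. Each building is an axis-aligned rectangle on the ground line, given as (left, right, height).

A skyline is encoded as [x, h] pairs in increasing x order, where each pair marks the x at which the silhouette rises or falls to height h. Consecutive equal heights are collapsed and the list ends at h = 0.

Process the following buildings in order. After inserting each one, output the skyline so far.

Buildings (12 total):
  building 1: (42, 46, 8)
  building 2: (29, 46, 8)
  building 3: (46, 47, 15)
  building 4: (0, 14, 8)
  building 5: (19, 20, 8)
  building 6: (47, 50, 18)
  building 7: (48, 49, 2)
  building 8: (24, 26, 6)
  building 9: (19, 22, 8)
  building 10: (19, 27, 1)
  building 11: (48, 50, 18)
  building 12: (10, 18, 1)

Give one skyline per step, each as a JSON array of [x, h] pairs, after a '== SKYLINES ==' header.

== SKYLINES ==
[[42,8],[46,0]]
[[29,8],[46,0]]
[[29,8],[46,15],[47,0]]
[[0,8],[14,0],[29,8],[46,15],[47,0]]
[[0,8],[14,0],[19,8],[20,0],[29,8],[46,15],[47,0]]
[[0,8],[14,0],[19,8],[20,0],[29,8],[46,15],[47,18],[50,0]]
[[0,8],[14,0],[19,8],[20,0],[29,8],[46,15],[47,18],[50,0]]
[[0,8],[14,0],[19,8],[20,0],[24,6],[26,0],[29,8],[46,15],[47,18],[50,0]]
[[0,8],[14,0],[19,8],[22,0],[24,6],[26,0],[29,8],[46,15],[47,18],[50,0]]
[[0,8],[14,0],[19,8],[22,1],[24,6],[26,1],[27,0],[29,8],[46,15],[47,18],[50,0]]
[[0,8],[14,0],[19,8],[22,1],[24,6],[26,1],[27,0],[29,8],[46,15],[47,18],[50,0]]
[[0,8],[14,1],[18,0],[19,8],[22,1],[24,6],[26,1],[27,0],[29,8],[46,15],[47,18],[50,0]]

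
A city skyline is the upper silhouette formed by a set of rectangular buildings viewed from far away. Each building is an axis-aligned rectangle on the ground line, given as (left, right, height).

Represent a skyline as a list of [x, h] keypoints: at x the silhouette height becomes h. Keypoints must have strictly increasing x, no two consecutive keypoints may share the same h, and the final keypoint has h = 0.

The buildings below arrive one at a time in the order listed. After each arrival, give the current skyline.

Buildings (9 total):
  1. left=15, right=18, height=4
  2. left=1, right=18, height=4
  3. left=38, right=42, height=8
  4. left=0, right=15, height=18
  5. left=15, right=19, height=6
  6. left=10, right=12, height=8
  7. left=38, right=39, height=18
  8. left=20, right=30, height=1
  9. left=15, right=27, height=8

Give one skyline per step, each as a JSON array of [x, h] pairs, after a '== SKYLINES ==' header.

== SKYLINES ==
[[15,4],[18,0]]
[[1,4],[18,0]]
[[1,4],[18,0],[38,8],[42,0]]
[[0,18],[15,4],[18,0],[38,8],[42,0]]
[[0,18],[15,6],[19,0],[38,8],[42,0]]
[[0,18],[15,6],[19,0],[38,8],[42,0]]
[[0,18],[15,6],[19,0],[38,18],[39,8],[42,0]]
[[0,18],[15,6],[19,0],[20,1],[30,0],[38,18],[39,8],[42,0]]
[[0,18],[15,8],[27,1],[30,0],[38,18],[39,8],[42,0]]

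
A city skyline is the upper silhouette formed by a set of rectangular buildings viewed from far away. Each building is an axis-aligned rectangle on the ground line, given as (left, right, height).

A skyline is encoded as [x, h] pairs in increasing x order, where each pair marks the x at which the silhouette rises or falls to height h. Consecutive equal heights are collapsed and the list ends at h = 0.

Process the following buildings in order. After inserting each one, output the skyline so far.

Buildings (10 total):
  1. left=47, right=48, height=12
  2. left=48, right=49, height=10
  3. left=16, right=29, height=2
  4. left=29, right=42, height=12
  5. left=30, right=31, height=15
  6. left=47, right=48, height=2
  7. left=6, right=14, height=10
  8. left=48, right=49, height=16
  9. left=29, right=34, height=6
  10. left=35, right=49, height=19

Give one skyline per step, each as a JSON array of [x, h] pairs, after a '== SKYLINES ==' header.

== SKYLINES ==
[[47,12],[48,0]]
[[47,12],[48,10],[49,0]]
[[16,2],[29,0],[47,12],[48,10],[49,0]]
[[16,2],[29,12],[42,0],[47,12],[48,10],[49,0]]
[[16,2],[29,12],[30,15],[31,12],[42,0],[47,12],[48,10],[49,0]]
[[16,2],[29,12],[30,15],[31,12],[42,0],[47,12],[48,10],[49,0]]
[[6,10],[14,0],[16,2],[29,12],[30,15],[31,12],[42,0],[47,12],[48,10],[49,0]]
[[6,10],[14,0],[16,2],[29,12],[30,15],[31,12],[42,0],[47,12],[48,16],[49,0]]
[[6,10],[14,0],[16,2],[29,12],[30,15],[31,12],[42,0],[47,12],[48,16],[49,0]]
[[6,10],[14,0],[16,2],[29,12],[30,15],[31,12],[35,19],[49,0]]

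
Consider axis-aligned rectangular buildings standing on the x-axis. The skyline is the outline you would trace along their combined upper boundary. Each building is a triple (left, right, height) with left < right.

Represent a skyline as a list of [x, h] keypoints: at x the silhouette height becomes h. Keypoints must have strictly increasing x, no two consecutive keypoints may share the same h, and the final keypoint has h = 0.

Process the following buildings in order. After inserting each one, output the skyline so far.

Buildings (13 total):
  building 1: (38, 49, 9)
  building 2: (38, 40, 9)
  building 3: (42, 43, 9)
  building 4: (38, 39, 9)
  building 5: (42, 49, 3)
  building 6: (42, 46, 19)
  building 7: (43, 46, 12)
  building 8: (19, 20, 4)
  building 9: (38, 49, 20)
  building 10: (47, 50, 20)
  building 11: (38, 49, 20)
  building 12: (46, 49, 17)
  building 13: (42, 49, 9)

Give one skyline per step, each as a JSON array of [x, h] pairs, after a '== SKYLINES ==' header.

== SKYLINES ==
[[38,9],[49,0]]
[[38,9],[49,0]]
[[38,9],[49,0]]
[[38,9],[49,0]]
[[38,9],[49,0]]
[[38,9],[42,19],[46,9],[49,0]]
[[38,9],[42,19],[46,9],[49,0]]
[[19,4],[20,0],[38,9],[42,19],[46,9],[49,0]]
[[19,4],[20,0],[38,20],[49,0]]
[[19,4],[20,0],[38,20],[50,0]]
[[19,4],[20,0],[38,20],[50,0]]
[[19,4],[20,0],[38,20],[50,0]]
[[19,4],[20,0],[38,20],[50,0]]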